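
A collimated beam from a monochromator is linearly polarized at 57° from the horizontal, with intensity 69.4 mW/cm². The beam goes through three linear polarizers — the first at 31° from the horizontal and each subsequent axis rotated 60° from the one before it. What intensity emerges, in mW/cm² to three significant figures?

I₁ = 69.4 mW/cm² · cos²(26°) = 56.06 mW/cm².
I₂ = I₁ · cos²(60°) = 56.06 · 0.25 = 14.02 mW/cm².
I₃ = I₂ · cos²(60°) = 14.02 · 0.25 = 3.504 mW/cm².

I ≈ 3.50 mW/cm²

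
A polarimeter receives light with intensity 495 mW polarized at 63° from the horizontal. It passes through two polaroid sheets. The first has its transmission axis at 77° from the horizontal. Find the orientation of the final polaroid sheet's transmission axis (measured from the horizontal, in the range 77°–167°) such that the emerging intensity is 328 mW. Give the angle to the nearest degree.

θ ≈ 110°

By Malus's law, I₁ = I₀ cos²(77° − 63°) = I₀ cos²(14°) = 0.9415 I₀.
Target fraction: 328 / 495 mW = 0.6626 of I₀.
Need I₂/I₀ = 0.6626, so cos²(θ − 77°) = 0.6626 / 0.9415 = 0.7038.
θ − 77° = arccos(√0.7038) = 33.0°, giving θ ≈ 77 + 33.0 = 110.0°.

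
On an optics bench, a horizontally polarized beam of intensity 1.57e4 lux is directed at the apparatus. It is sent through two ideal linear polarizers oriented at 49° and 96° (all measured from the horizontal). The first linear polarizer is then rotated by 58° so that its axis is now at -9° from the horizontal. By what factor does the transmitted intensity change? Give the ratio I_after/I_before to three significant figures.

Before rotation:
I₁ = I₀ cos²(49° − 0°) = I₀ cos²(49°) = 0.4304 I₀.
I₂ = I₁ cos²(96° − 49°) = 0.4304 I₀ · cos²(47°) = 0.2002 I₀.
After rotation:
I₁ = I₀ cos²(-9° − 0°) = I₀ cos²(9°) = 0.9755 I₀.
Angle between axes 1 and 2: 75°. I₂ = 0.9755 I₀ · cos²(75°) = 0.06535 I₀.
Ratio = 0.06535 / 0.2002 = 0.3264.

I_new/I_old ≈ 0.326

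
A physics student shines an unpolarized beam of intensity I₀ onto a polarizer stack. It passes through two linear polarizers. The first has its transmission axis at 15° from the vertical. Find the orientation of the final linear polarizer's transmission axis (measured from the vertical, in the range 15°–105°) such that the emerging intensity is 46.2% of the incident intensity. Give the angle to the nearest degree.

Unpolarized light through the first polarizer → I₁ = ½ I₀, now polarized at 15°.
Need I₂/I₀ = 0.462, so cos²(θ − 15°) = 0.462 / 0.5 = 0.924.
θ − 15° = arccos(√0.924) = 16.0°, giving θ ≈ 15 + 16.0 = 31.0°.

θ ≈ 31°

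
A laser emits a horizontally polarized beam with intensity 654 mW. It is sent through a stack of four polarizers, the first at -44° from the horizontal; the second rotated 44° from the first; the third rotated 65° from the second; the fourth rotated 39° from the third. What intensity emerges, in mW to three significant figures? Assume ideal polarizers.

I₁ = 654 mW · cos²(44°) = 338.4 mW.
I₂ = I₁ · cos²(44°) = 338.4 · 0.5174 = 175.1 mW.
I₃ = I₂ · cos²(65°) = 175.1 · 0.1786 = 31.28 mW.
I₄ = I₃ · cos²(39°) = 31.28 · 0.604 = 18.89 mW.

I ≈ 18.9 mW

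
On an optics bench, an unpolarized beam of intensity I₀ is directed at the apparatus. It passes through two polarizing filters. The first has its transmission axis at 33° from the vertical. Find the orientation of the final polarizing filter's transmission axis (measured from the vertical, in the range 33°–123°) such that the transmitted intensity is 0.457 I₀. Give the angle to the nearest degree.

θ ≈ 50°

Unpolarized light through the first polarizer → I₁ = ½ I₀, now polarized at 33°.
Need I₂/I₀ = 0.457, so cos²(θ − 33°) = 0.457 / 0.5 = 0.914.
θ − 33° = arccos(√0.914) = 17.1°, giving θ ≈ 33 + 17.1 = 50.1°.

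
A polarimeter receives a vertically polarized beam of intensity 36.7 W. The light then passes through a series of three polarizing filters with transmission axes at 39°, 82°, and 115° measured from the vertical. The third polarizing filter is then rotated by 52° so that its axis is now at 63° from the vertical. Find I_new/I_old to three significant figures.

Before rotation:
I₁ = I₀ cos²(39° − 0°) = I₀ cos²(39°) = 0.604 I₀.
I₂ = I₁ cos²(82° − 39°) = 0.604 I₀ · cos²(43°) = 0.323 I₀.
I₃ = I₂ cos²(115° − 82°) = 0.323 I₀ · cos²(33°) = 0.2272 I₀.
After rotation:
I₁ = I₀ cos²(39° − 0°) = I₀ cos²(39°) = 0.604 I₀.
I₂ = I₁ cos²(82° − 39°) = 0.604 I₀ · cos²(43°) = 0.323 I₀.
I₃ = I₂ cos²(63° − 82°) = 0.323 I₀ · cos²(19°) = 0.2888 I₀.
Ratio = 0.2888 / 0.2272 = 1.271.

I_new/I_old ≈ 1.27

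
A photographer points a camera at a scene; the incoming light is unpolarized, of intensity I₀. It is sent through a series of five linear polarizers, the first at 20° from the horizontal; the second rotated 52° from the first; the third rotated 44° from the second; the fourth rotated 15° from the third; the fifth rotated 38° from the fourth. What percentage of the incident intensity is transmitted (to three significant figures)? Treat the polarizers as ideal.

Unpolarized light through the first polarizer → I₁ = ½ I₀, now polarized at 20°.
I₂ = I₁ cos²(52°) = 0.5 · 0.379 I₀ = 0.1895 I₀.
I₃ = I₂ cos²(44°) = 0.1895 · 0.5174 I₀ = 0.09807 I₀.
I₄ = I₃ cos²(15°) = 0.09807 · 0.933 I₀ = 0.0915 I₀.
I₅ = I₄ cos²(38°) = 0.0915 · 0.621 I₀ = 0.05682 I₀.
That is 5.682% of the incident intensity.

≈ 5.68%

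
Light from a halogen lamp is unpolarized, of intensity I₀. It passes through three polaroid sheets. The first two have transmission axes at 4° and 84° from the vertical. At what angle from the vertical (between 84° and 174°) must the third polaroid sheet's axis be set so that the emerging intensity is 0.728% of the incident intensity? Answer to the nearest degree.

θ ≈ 130°

Unpolarized light through the first polarizer → I₁ = ½ I₀, now polarized at 4°.
I₂ = I₁ cos²(84° − 4°) = 0.5 I₀ · cos²(80°) = 0.01508 I₀.
Need I₃/I₀ = 0.00728, so cos²(θ − 84°) = 0.00728 / 0.01508 = 0.4829.
θ − 84° = arccos(√0.4829) = 46.0°, giving θ ≈ 84 + 46.0 = 130.0°.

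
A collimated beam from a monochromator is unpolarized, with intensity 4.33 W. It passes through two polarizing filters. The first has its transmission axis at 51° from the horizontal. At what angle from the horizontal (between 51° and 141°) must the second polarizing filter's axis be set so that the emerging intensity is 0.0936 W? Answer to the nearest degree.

θ ≈ 129°

Unpolarized light through the first polarizer → I₁ = ½ I₀, now polarized at 51°.
Target fraction: 0.0936 / 4.33 W = 0.02162 of I₀.
Need I₂/I₀ = 0.02162, so cos²(θ − 51°) = 0.02162 / 0.5 = 0.04323.
θ − 51° = arccos(√0.04323) = 78.0°, giving θ ≈ 51 + 78.0 = 129.0°.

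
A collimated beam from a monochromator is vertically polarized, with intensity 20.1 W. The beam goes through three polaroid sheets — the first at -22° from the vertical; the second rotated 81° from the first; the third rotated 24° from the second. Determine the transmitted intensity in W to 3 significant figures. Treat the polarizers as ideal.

I ≈ 0.353 W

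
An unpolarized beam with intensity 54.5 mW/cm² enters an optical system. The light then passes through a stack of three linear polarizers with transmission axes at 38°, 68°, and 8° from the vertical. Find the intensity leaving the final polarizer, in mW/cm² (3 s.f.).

I ≈ 5.11 mW/cm²

Unpolarized light through the first polarizer → I₁ = 54.5 mW/cm²/2 = 27.25 mW/cm², polarized at 38°.
I₂ = I₁ · cos²(30°) = 27.25 · 0.75 = 20.44 mW/cm².
I₃ = I₂ · cos²(60°) = 20.44 · 0.25 = 5.109 mW/cm².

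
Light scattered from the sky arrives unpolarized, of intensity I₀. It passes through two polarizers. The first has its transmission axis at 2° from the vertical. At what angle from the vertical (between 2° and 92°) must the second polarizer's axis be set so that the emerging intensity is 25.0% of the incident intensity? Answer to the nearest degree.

Unpolarized light through the first polarizer → I₁ = ½ I₀, now polarized at 2°.
Need I₂/I₀ = 0.25, so cos²(θ − 2°) = 0.25 / 0.5 = 0.5.
θ − 2° = arccos(√0.5) = 45.0°, giving θ ≈ 2 + 45.0 = 47.0°.

θ ≈ 47°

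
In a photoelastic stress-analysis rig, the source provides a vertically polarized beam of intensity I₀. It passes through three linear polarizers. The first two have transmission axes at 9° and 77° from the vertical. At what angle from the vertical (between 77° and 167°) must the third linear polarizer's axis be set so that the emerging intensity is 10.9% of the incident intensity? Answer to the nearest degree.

I₁ = I₀ cos²(9° − 0°) = I₀ cos²(9°) = 0.9755 I₀.
I₂ = I₁ cos²(77° − 9°) = 0.9755 I₀ · cos²(68°) = 0.1369 I₀.
Need I₃/I₀ = 0.109, so cos²(θ − 77°) = 0.109 / 0.1369 = 0.7962.
θ − 77° = arccos(√0.7962) = 26.8°, giving θ ≈ 77 + 26.8 = 103.8°.

θ ≈ 104°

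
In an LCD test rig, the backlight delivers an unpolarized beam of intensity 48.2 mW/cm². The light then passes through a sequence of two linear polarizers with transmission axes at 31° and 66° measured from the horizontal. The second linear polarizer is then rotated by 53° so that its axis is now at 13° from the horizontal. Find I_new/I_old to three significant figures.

I_new/I_old ≈ 1.35

Before rotation:
Unpolarized light through the first polarizer → I₁ = ½ I₀, now polarized at 31°.
I₂ = I₁ cos²(66° − 31°) = 0.5 I₀ · cos²(35°) = 0.3355 I₀.
After rotation:
Unpolarized light through the first polarizer → I₁ = ½ I₀, now polarized at 31°.
I₂ = I₁ cos²(13° − 31°) = 0.5 I₀ · cos²(18°) = 0.4523 I₀.
Ratio = 0.4523 / 0.3355 = 1.348.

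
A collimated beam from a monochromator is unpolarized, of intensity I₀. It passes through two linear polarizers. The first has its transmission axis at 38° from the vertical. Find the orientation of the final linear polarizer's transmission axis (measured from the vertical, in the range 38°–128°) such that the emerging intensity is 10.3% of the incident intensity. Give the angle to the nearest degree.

θ ≈ 101°

Unpolarized light through the first polarizer → I₁ = ½ I₀, now polarized at 38°.
Need I₂/I₀ = 0.103, so cos²(θ − 38°) = 0.103 / 0.5 = 0.206.
θ − 38° = arccos(√0.206) = 63.0°, giving θ ≈ 38 + 63.0 = 101.0°.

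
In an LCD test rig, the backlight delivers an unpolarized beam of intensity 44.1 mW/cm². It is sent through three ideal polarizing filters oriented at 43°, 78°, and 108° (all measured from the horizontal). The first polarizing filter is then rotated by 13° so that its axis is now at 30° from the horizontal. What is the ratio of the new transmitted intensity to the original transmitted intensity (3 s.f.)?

Before rotation:
Unpolarized light through the first polarizer → I₁ = ½ I₀, now polarized at 43°.
I₂ = I₁ cos²(78° − 43°) = 0.5 I₀ · cos²(35°) = 0.3355 I₀.
I₃ = I₂ cos²(108° − 78°) = 0.3355 I₀ · cos²(30°) = 0.2516 I₀.
After rotation:
Unpolarized light through the first polarizer → I₁ = ½ I₀, now polarized at 30°.
I₂ = I₁ cos²(78° − 30°) = 0.5 I₀ · cos²(48°) = 0.2239 I₀.
I₃ = I₂ cos²(108° − 78°) = 0.2239 I₀ · cos²(30°) = 0.1679 I₀.
Ratio = 0.1679 / 0.2516 = 0.6673.

I_new/I_old ≈ 0.667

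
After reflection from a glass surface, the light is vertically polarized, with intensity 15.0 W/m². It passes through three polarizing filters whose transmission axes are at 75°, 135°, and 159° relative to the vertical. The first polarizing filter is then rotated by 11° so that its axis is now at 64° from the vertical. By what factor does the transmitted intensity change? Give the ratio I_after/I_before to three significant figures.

Before rotation:
I₁ = I₀ cos²(75° − 0°) = I₀ cos²(75°) = 0.06699 I₀.
I₂ = I₁ cos²(135° − 75°) = 0.06699 I₀ · cos²(60°) = 0.01675 I₀.
I₃ = I₂ cos²(159° − 135°) = 0.01675 I₀ · cos²(24°) = 0.01398 I₀.
After rotation:
I₁ = I₀ cos²(64° − 0°) = I₀ cos²(64°) = 0.1922 I₀.
I₂ = I₁ cos²(135° − 64°) = 0.1922 I₀ · cos²(71°) = 0.02037 I₀.
I₃ = I₂ cos²(159° − 135°) = 0.02037 I₀ · cos²(24°) = 0.017 I₀.
Ratio = 0.017 / 0.01398 = 1.216.

I_new/I_old ≈ 1.22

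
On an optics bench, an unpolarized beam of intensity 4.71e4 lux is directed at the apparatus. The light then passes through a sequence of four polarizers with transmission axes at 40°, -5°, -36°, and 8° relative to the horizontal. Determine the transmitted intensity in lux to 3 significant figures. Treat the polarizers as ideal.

Unpolarized light through the first polarizer → I₁ = 4.71e4 lux/2 = 2.355e+04 lux, polarized at 40°.
I₂ = I₁ · cos²(45°) = 2.355e+04 · 0.5 = 1.178e+04 lux.
I₃ = I₂ · cos²(31°) = 1.178e+04 · 0.7347 = 8652 lux.
I₄ = I₃ · cos²(44°) = 8652 · 0.5174 = 4477 lux.

I ≈ 4480 lux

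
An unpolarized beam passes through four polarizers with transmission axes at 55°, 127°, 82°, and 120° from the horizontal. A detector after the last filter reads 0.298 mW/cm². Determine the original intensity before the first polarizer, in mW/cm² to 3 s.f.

I₀ ≈ 20.1 mW/cm²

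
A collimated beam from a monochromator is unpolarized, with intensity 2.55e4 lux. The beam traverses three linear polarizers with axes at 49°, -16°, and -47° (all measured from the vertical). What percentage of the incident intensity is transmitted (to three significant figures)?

Unpolarized light through the first polarizer → I₁ = 2.55e4 lux/2 = 1.275e+04 lux, polarized at 49°.
I₂ = I₁ · cos²(65°) = 1.275e+04 · 0.1786 = 2277 lux.
I₃ = I₂ · cos²(31°) = 2277 · 0.7347 = 1673 lux.
That is 6.561% of the incident intensity.

≈ 6.56%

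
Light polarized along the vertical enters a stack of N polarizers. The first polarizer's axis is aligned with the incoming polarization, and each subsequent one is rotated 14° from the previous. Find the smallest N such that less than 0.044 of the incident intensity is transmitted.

N = 53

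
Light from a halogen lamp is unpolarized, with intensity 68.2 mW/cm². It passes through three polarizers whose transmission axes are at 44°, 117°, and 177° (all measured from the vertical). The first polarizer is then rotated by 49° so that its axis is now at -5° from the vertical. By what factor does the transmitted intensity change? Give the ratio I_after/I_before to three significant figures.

I_new/I_old ≈ 3.29

Before rotation:
Unpolarized light through the first polarizer → I₁ = ½ I₀, now polarized at 44°.
I₂ = I₁ cos²(117° − 44°) = 0.5 I₀ · cos²(73°) = 0.04274 I₀.
I₃ = I₂ cos²(177° − 117°) = 0.04274 I₀ · cos²(60°) = 0.01069 I₀.
After rotation:
Unpolarized light through the first polarizer → I₁ = ½ I₀, now polarized at -5°.
Angle between axes 1 and 2: 58°. I₂ = 0.5 I₀ · cos²(58°) = 0.1404 I₀.
I₃ = I₂ cos²(177° − 117°) = 0.1404 I₀ · cos²(60°) = 0.0351 I₀.
Ratio = 0.0351 / 0.01069 = 3.285.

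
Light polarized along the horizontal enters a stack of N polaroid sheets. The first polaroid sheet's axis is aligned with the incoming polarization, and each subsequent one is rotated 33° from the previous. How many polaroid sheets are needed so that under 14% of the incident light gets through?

N = 7

First polarizer is aligned with the polarization: full transmission.
Each further stage multiplies by cos²(33°) = 0.7034.
After N polarizers: T = 0.7034^(N−1). Require T < 0.14 ⇒ N−1 > ln(0.14)/ln(0.7034) = 5.59, so N−1 ≥ 6 and N = 7.
Check: N=7 gives T = 0.1211 < 0.14; N=6 gives T = 0.1722.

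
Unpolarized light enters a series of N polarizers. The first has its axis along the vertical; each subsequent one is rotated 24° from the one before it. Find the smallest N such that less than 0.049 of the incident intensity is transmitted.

First polarizer halves the unpolarized light: factor 1/2.
Each further stage multiplies by cos²(24°) = 0.8346.
After N polarizers: T = 0.5·0.8346^(N−1). Require T < 0.049 ⇒ N−1 > ln(0.049/0.5)/ln(0.8346) = 12.84, so N−1 ≥ 13 and N = 14.
Check: N=14 gives T = 0.04764 < 0.049; N=13 gives T = 0.05708.

N = 14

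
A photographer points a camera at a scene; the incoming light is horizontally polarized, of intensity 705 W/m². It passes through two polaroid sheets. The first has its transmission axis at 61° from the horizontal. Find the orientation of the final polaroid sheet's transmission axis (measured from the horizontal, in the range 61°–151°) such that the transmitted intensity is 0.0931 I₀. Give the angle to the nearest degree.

θ ≈ 112°

I₁ = I₀ cos²(61° − 0°) = I₀ cos²(61°) = 0.235 I₀.
Need I₂/I₀ = 0.0931, so cos²(θ − 61°) = 0.0931 / 0.235 = 0.3961.
θ − 61° = arccos(√0.3961) = 51.0°, giving θ ≈ 61 + 51.0 = 112.0°.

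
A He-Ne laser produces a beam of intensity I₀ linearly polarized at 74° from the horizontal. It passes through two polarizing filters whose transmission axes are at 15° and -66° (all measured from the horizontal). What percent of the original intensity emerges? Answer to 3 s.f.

I₁ = I₀ cos²(15° − 74°) = I₀ cos²(59°) = 0.2653 I₀.
I₂ = I₁ cos²(-66° − 15°) = 0.2653 I₀ · cos²(81°) = 0.006491 I₀.
That is 0.6491% of the incident intensity.

≈ 0.649%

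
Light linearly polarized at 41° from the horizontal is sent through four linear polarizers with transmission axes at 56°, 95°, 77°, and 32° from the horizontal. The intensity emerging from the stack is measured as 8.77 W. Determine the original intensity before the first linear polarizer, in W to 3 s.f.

I₁ = I₀ cos²(56° − 41°) = I₀ cos²(15°) = 0.933 I₀.
I₂ = I₁ cos²(95° − 56°) = 0.933 I₀ · cos²(39°) = 0.5635 I₀.
I₃ = I₂ cos²(77° − 95°) = 0.5635 I₀ · cos²(18°) = 0.5097 I₀.
I₄ = I₃ cos²(32° − 77°) = 0.5097 I₀ · cos²(45°) = 0.2548 I₀.
So 8.77 W = 0.2548 I₀, giving I₀ = 8.77/0.2548 = 34.41 W.

I₀ ≈ 34.4 W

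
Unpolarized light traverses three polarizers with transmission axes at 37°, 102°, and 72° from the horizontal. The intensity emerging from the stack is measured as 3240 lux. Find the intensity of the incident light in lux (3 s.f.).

I₀ ≈ 4.84e4 lux

Unpolarized light through the first polarizer → I₁ = ½ I₀, now polarized at 37°.
I₂ = I₁ cos²(102° − 37°) = 0.5 I₀ · cos²(65°) = 0.0893 I₀.
I₃ = I₂ cos²(72° − 102°) = 0.0893 I₀ · cos²(30°) = 0.06698 I₀.
So 3240 lux = 0.06698 I₀, giving I₀ = 3240/0.06698 = 4.837e+04 lux.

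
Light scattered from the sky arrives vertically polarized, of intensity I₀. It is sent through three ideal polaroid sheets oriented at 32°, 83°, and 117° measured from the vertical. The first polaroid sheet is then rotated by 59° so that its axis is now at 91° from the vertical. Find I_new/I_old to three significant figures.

Before rotation:
I₁ = I₀ cos²(32° − 0°) = I₀ cos²(32°) = 0.7192 I₀.
I₂ = I₁ cos²(83° − 32°) = 0.7192 I₀ · cos²(51°) = 0.2848 I₀.
I₃ = I₂ cos²(117° − 83°) = 0.2848 I₀ · cos²(34°) = 0.1958 I₀.
After rotation:
I₁ = I₀ cos²(91° − 0°) = I₀ cos²(89°) = 0.0003046 I₀.
I₂ = I₁ cos²(83° − 91°) = 0.0003046 I₀ · cos²(8°) = 0.0002987 I₀.
I₃ = I₂ cos²(117° − 83°) = 0.0002987 I₀ · cos²(34°) = 0.0002053 I₀.
Ratio = 0.0002053 / 0.1958 = 0.001049.

I_new/I_old ≈ 0.00105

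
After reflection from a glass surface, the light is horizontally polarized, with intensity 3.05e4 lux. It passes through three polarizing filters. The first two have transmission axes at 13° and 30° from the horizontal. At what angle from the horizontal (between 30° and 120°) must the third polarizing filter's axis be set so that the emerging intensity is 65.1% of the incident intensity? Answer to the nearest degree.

I₁ = I₀ cos²(13° − 0°) = I₀ cos²(13°) = 0.9494 I₀.
I₂ = I₁ cos²(30° − 13°) = 0.9494 I₀ · cos²(17°) = 0.8682 I₀.
Need I₃/I₀ = 0.651, so cos²(θ − 30°) = 0.651 / 0.8682 = 0.7498.
θ − 30° = arccos(√0.7498) = 30.0°, giving θ ≈ 30 + 30.0 = 60.0°.

θ ≈ 60°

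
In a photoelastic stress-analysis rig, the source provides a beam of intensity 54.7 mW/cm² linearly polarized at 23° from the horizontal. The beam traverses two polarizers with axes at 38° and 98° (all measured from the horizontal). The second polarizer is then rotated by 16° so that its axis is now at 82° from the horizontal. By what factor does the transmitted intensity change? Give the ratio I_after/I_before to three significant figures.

I_new/I_old ≈ 2.07

Before rotation:
I₁ = I₀ cos²(38° − 23°) = I₀ cos²(15°) = 0.933 I₀.
I₂ = I₁ cos²(98° − 38°) = 0.933 I₀ · cos²(60°) = 0.2333 I₀.
After rotation:
I₁ = I₀ cos²(38° − 23°) = I₀ cos²(15°) = 0.933 I₀.
I₂ = I₁ cos²(82° − 38°) = 0.933 I₀ · cos²(44°) = 0.4828 I₀.
Ratio = 0.4828 / 0.2333 = 2.07.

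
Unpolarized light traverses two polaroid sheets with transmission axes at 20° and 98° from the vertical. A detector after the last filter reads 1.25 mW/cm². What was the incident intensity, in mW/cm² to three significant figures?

Unpolarized light through the first polarizer → I₁ = ½ I₀, now polarized at 20°.
I₂ = I₁ cos²(98° − 20°) = 0.5 I₀ · cos²(78°) = 0.02161 I₀.
So 1.25 mW/cm² = 0.02161 I₀, giving I₀ = 1.25/0.02161 = 57.83 mW/cm².

I₀ ≈ 57.8 mW/cm²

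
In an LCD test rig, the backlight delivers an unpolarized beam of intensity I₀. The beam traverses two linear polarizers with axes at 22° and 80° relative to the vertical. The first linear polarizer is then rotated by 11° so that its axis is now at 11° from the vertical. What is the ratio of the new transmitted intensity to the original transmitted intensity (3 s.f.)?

Before rotation:
Unpolarized light through the first polarizer → I₁ = ½ I₀, now polarized at 22°.
I₂ = I₁ cos²(80° − 22°) = 0.5 I₀ · cos²(58°) = 0.1404 I₀.
After rotation:
Unpolarized light through the first polarizer → I₁ = ½ I₀, now polarized at 11°.
I₂ = I₁ cos²(80° − 11°) = 0.5 I₀ · cos²(69°) = 0.06421 I₀.
Ratio = 0.06421 / 0.1404 = 0.4573.

I_new/I_old ≈ 0.457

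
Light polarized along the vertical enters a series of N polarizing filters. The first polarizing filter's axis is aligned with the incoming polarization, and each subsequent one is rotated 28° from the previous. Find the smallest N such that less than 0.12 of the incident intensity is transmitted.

N = 10

First polarizer is aligned with the polarization: full transmission.
Each further stage multiplies by cos²(28°) = 0.7796.
After N polarizers: T = 0.7796^(N−1). Require T < 0.12 ⇒ N−1 > ln(0.12)/ln(0.7796) = 8.52, so N−1 ≥ 9 and N = 10.
Check: N=10 gives T = 0.1064 < 0.12; N=9 gives T = 0.1364.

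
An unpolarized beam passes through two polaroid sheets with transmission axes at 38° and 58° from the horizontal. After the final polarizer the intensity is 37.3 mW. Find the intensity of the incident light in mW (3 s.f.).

I₀ ≈ 84.5 mW

Unpolarized light through the first polarizer → I₁ = ½ I₀, now polarized at 38°.
I₂ = I₁ cos²(58° − 38°) = 0.5 I₀ · cos²(20°) = 0.4415 I₀.
So 37.3 mW = 0.4415 I₀, giving I₀ = 37.3/0.4415 = 84.48 mW.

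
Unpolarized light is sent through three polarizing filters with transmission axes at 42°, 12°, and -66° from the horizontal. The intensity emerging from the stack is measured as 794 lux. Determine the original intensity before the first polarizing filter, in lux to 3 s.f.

Unpolarized light through the first polarizer → I₁ = ½ I₀, now polarized at 42°.
I₂ = I₁ cos²(12° − 42°) = 0.5 I₀ · cos²(30°) = 0.375 I₀.
I₃ = I₂ cos²(-66° − 12°) = 0.375 I₀ · cos²(78°) = 0.01621 I₀.
So 794 lux = 0.01621 I₀, giving I₀ = 794/0.01621 = 4.898e+04 lux.

I₀ ≈ 4.90e4 lux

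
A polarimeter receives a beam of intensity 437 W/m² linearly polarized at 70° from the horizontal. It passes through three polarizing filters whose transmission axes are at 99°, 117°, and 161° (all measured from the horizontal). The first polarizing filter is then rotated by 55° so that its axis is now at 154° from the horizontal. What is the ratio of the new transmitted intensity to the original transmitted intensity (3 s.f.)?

I_new/I_old ≈ 0.0101

Before rotation:
I₁ = I₀ cos²(99° − 70°) = I₀ cos²(29°) = 0.765 I₀.
I₂ = I₁ cos²(117° − 99°) = 0.765 I₀ · cos²(18°) = 0.6919 I₀.
I₃ = I₂ cos²(161° − 117°) = 0.6919 I₀ · cos²(44°) = 0.358 I₀.
After rotation:
I₁ = I₀ cos²(154° − 70°) = I₀ cos²(84°) = 0.01093 I₀.
I₂ = I₁ cos²(117° − 154°) = 0.01093 I₀ · cos²(37°) = 0.006969 I₀.
I₃ = I₂ cos²(161° − 117°) = 0.006969 I₀ · cos²(44°) = 0.003606 I₀.
Ratio = 0.003606 / 0.358 = 0.01007.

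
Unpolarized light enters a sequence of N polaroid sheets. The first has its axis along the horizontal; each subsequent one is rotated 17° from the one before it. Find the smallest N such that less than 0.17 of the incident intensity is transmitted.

First polarizer halves the unpolarized light: factor 1/2.
Each further stage multiplies by cos²(17°) = 0.9145.
After N polarizers: T = 0.5·0.9145^(N−1). Require T < 0.17 ⇒ N−1 > ln(0.17/0.5)/ln(0.9145) = 12.07, so N−1 ≥ 13 and N = 14.
Check: N=14 gives T = 0.1565 < 0.17; N=13 gives T = 0.1711.

N = 14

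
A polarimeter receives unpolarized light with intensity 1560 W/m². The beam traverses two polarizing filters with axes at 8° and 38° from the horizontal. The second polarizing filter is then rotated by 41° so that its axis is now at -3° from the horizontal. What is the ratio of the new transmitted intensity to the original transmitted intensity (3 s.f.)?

Before rotation:
Unpolarized light through the first polarizer → I₁ = ½ I₀, now polarized at 8°.
I₂ = I₁ cos²(38° − 8°) = 0.5 I₀ · cos²(30°) = 0.375 I₀.
After rotation:
Unpolarized light through the first polarizer → I₁ = ½ I₀, now polarized at 8°.
I₂ = I₁ cos²(-3° − 8°) = 0.5 I₀ · cos²(11°) = 0.4818 I₀.
Ratio = 0.4818 / 0.375 = 1.285.

I_new/I_old ≈ 1.28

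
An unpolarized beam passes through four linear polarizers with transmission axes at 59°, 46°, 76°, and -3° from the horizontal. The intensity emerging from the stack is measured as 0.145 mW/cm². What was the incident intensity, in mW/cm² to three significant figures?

I₀ ≈ 11.2 mW/cm²

Unpolarized light through the first polarizer → I₁ = ½ I₀, now polarized at 59°.
I₂ = I₁ cos²(46° − 59°) = 0.5 I₀ · cos²(13°) = 0.4747 I₀.
I₃ = I₂ cos²(76° − 46°) = 0.4747 I₀ · cos²(30°) = 0.356 I₀.
I₄ = I₃ cos²(-3° − 76°) = 0.356 I₀ · cos²(79°) = 0.01296 I₀.
So 0.145 mW/cm² = 0.01296 I₀, giving I₀ = 0.145/0.01296 = 11.19 mW/cm².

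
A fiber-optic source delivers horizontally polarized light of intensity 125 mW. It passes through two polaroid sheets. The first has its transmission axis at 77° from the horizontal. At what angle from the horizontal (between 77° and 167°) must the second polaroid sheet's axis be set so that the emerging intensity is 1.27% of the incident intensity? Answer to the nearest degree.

θ ≈ 137°

I₁ = I₀ cos²(77° − 0°) = I₀ cos²(77°) = 0.0506 I₀.
Need I₂/I₀ = 0.0127, so cos²(θ − 77°) = 0.0127 / 0.0506 = 0.251.
θ − 77° = arccos(√0.251) = 59.9°, giving θ ≈ 77 + 59.9 = 136.9°.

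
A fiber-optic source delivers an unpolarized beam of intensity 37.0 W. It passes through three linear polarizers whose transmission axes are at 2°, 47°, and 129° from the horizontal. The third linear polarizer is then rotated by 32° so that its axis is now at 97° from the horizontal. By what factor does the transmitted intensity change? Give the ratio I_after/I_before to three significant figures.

I_new/I_old ≈ 21.3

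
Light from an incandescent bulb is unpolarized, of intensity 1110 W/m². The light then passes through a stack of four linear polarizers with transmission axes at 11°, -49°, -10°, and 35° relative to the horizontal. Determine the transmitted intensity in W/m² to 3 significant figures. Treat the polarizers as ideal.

Unpolarized light through the first polarizer → I₁ = 1110 W/m²/2 = 555 W/m², polarized at 11°.
I₂ = I₁ · cos²(60°) = 555 · 0.25 = 138.8 W/m².
I₃ = I₂ · cos²(39°) = 138.8 · 0.604 = 83.8 W/m².
I₄ = I₃ · cos²(45°) = 83.8 · 0.5 = 41.9 W/m².

I ≈ 41.9 W/m²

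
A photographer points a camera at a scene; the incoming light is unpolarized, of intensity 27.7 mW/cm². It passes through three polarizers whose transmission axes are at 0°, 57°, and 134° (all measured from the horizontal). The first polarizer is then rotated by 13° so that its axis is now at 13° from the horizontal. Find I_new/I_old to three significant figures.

I_new/I_old ≈ 1.74

Before rotation:
Unpolarized light through the first polarizer → I₁ = ½ I₀, now polarized at 0°.
I₂ = I₁ cos²(57° − 0°) = 0.5 I₀ · cos²(57°) = 0.1483 I₀.
I₃ = I₂ cos²(134° − 57°) = 0.1483 I₀ · cos²(77°) = 0.007505 I₀.
After rotation:
Unpolarized light through the first polarizer → I₁ = ½ I₀, now polarized at 13°.
I₂ = I₁ cos²(57° − 13°) = 0.5 I₀ · cos²(44°) = 0.2587 I₀.
I₃ = I₂ cos²(134° − 57°) = 0.2587 I₀ · cos²(77°) = 0.01309 I₀.
Ratio = 0.01309 / 0.007505 = 1.744.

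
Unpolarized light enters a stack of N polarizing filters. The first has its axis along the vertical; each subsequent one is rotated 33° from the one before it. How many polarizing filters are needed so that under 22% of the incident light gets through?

First polarizer halves the unpolarized light: factor 1/2.
Each further stage multiplies by cos²(33°) = 0.7034.
After N polarizers: T = 0.5·0.7034^(N−1). Require T < 0.22 ⇒ N−1 > ln(0.22/0.5)/ln(0.7034) = 2.33, so N−1 ≥ 3 and N = 4.
Check: N=4 gives T = 0.174 < 0.22; N=3 gives T = 0.2474.

N = 4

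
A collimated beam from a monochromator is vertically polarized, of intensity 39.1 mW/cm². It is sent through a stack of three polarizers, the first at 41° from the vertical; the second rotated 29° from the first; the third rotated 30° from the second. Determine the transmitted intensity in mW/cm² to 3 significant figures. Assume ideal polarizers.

I ≈ 12.8 mW/cm²

By Malus's law, I₁ = 39.1 mW/cm² · cos²(41°) = 22.27 mW/cm².
I₂ = I₁ · cos²(29°) = 22.27 · 0.765 = 17.04 mW/cm².
I₃ = I₂ · cos²(30°) = 17.04 · 0.75 = 12.78 mW/cm².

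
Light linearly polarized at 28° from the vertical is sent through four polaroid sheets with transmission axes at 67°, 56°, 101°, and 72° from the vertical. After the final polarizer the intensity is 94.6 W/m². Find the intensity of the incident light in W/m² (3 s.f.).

I₀ ≈ 425 W/m²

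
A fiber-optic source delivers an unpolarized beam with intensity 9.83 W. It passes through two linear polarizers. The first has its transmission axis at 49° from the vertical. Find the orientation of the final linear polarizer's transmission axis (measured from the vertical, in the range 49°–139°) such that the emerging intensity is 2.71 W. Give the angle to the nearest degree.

Unpolarized light through the first polarizer → I₁ = ½ I₀, now polarized at 49°.
Target fraction: 2.71 / 9.83 W = 0.2757 of I₀.
Need I₂/I₀ = 0.2757, so cos²(θ − 49°) = 0.2757 / 0.5 = 0.5514.
θ − 49° = arccos(√0.5514) = 42.1°, giving θ ≈ 49 + 42.1 = 91.1°.

θ ≈ 91°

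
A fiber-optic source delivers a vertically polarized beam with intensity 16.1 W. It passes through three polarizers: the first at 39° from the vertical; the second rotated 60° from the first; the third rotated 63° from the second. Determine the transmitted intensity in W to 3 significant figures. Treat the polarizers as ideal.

I ≈ 0.501 W

I₁ = 16.1 W · cos²(39°) = 9.724 W.
I₂ = I₁ · cos²(60°) = 9.724 · 0.25 = 2.431 W.
I₃ = I₂ · cos²(63°) = 2.431 · 0.2061 = 0.501 W.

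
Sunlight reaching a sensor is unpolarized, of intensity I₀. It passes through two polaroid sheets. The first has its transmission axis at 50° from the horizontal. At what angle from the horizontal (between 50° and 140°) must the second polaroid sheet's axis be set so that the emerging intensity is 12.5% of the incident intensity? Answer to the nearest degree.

θ ≈ 110°

Unpolarized light through the first polarizer → I₁ = ½ I₀, now polarized at 50°.
Need I₂/I₀ = 0.125, so cos²(θ − 50°) = 0.125 / 0.5 = 0.25.
θ − 50° = arccos(√0.25) = 60.0°, giving θ ≈ 50 + 60.0 = 110.0°.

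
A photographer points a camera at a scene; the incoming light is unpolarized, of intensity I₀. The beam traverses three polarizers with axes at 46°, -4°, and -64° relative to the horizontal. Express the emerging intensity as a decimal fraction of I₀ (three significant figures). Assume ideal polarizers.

Unpolarized light through the first polarizer → I₁ = ½ I₀, now polarized at 46°.
I₂ = I₁ cos²(-4° − 46°) = 0.5 I₀ · cos²(50°) = 0.2066 I₀.
I₃ = I₂ cos²(-64° + 4°) = 0.2066 I₀ · cos²(60°) = 0.05165 I₀.
Transmitted fraction = 0.05165.

≈ 0.0516 I₀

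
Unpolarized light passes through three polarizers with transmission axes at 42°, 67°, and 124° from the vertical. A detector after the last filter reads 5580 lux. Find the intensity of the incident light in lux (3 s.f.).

Unpolarized light through the first polarizer → I₁ = ½ I₀, now polarized at 42°.
I₂ = I₁ cos²(67° − 42°) = 0.5 I₀ · cos²(25°) = 0.4107 I₀.
I₃ = I₂ cos²(124° − 67°) = 0.4107 I₀ · cos²(57°) = 0.1218 I₀.
So 5580 lux = 0.1218 I₀, giving I₀ = 5580/0.1218 = 4.58e+04 lux.

I₀ ≈ 4.58e4 lux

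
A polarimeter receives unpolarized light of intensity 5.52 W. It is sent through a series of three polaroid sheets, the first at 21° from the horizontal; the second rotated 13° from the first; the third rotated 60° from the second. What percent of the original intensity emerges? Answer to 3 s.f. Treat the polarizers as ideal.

Unpolarized light through the first polarizer → I₁ = 5.52 W/2 = 2.76 W, polarized at 21°.
I₂ = I₁ · cos²(13°) = 2.76 · 0.9494 = 2.62 W.
I₃ = I₂ · cos²(60°) = 2.62 · 0.25 = 0.6551 W.
That is 11.87% of the incident intensity.

≈ 11.9%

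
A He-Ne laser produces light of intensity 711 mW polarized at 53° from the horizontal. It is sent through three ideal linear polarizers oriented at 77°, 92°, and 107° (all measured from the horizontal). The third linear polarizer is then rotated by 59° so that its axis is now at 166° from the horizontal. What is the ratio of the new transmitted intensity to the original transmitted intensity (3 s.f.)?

Before rotation:
I₁ = I₀ cos²(77° − 53°) = I₀ cos²(24°) = 0.8346 I₀.
I₂ = I₁ cos²(92° − 77°) = 0.8346 I₀ · cos²(15°) = 0.7787 I₀.
I₃ = I₂ cos²(107° − 92°) = 0.7787 I₀ · cos²(15°) = 0.7265 I₀.
After rotation:
I₁ = I₀ cos²(77° − 53°) = I₀ cos²(24°) = 0.8346 I₀.
I₂ = I₁ cos²(92° − 77°) = 0.8346 I₀ · cos²(15°) = 0.7787 I₀.
I₃ = I₂ cos²(166° − 92°) = 0.7787 I₀ · cos²(74°) = 0.05916 I₀.
Ratio = 0.05916 / 0.7265 = 0.08143.

I_new/I_old ≈ 0.0814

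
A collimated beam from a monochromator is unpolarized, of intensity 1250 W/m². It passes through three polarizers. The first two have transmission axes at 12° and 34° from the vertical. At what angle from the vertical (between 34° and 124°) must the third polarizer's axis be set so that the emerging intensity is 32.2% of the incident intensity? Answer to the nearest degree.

Unpolarized light through the first polarizer → I₁ = ½ I₀, now polarized at 12°.
I₂ = I₁ cos²(34° − 12°) = 0.5 I₀ · cos²(22°) = 0.4298 I₀.
Need I₃/I₀ = 0.322, so cos²(θ − 34°) = 0.322 / 0.4298 = 0.7491.
θ − 34° = arccos(√0.7491) = 30.1°, giving θ ≈ 34 + 30.1 = 64.1°.

θ ≈ 64°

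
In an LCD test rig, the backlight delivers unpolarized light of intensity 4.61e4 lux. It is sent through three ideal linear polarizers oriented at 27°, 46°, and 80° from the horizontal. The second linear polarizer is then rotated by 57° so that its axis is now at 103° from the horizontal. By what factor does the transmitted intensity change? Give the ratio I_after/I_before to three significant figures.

Before rotation:
Unpolarized light through the first polarizer → I₁ = ½ I₀, now polarized at 27°.
I₂ = I₁ cos²(46° − 27°) = 0.5 I₀ · cos²(19°) = 0.447 I₀.
I₃ = I₂ cos²(80° − 46°) = 0.447 I₀ · cos²(34°) = 0.3072 I₀.
After rotation:
Unpolarized light through the first polarizer → I₁ = ½ I₀, now polarized at 27°.
I₂ = I₁ cos²(103° − 27°) = 0.5 I₀ · cos²(76°) = 0.02926 I₀.
I₃ = I₂ cos²(80° − 103°) = 0.02926 I₀ · cos²(23°) = 0.0248 I₀.
Ratio = 0.0248 / 0.3072 = 0.08071.

I_new/I_old ≈ 0.0807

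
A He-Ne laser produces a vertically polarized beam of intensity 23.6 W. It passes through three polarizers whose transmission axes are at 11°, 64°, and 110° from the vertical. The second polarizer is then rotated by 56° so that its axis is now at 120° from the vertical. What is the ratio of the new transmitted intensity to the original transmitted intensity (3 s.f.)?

I_new/I_old ≈ 0.588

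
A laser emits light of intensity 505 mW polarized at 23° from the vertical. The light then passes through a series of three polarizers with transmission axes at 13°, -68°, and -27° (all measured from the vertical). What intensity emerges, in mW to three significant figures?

I₁ = 505 mW · cos²(10°) = 489.8 mW.
I₂ = I₁ · cos²(81°) = 489.8 · 0.02447 = 11.99 mW.
I₃ = I₂ · cos²(41°) = 11.99 · 0.5696 = 6.827 mW.

I ≈ 6.83 mW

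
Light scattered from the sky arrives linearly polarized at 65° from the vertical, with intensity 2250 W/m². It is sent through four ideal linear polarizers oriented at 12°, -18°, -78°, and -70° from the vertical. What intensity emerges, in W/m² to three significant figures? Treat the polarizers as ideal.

By Malus's law, I₁ = 2250 W/m² · cos²(53°) = 814.9 W/m².
I₂ = I₁ · cos²(30°) = 814.9 · 0.75 = 611.2 W/m².
I₃ = I₂ · cos²(60°) = 611.2 · 0.25 = 152.8 W/m².
I₄ = I₃ · cos²(8°) = 152.8 · 0.9806 = 149.8 W/m².

I ≈ 150 W/m²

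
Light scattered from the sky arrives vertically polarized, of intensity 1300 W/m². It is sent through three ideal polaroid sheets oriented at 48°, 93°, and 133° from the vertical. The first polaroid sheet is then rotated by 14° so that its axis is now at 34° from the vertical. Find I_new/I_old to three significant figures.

Before rotation:
I₁ = I₀ cos²(48° − 0°) = I₀ cos²(48°) = 0.4477 I₀.
I₂ = I₁ cos²(93° − 48°) = 0.4477 I₀ · cos²(45°) = 0.2239 I₀.
I₃ = I₂ cos²(133° − 93°) = 0.2239 I₀ · cos²(40°) = 0.1314 I₀.
After rotation:
I₁ = I₀ cos²(34° − 0°) = I₀ cos²(34°) = 0.6873 I₀.
I₂ = I₁ cos²(93° − 34°) = 0.6873 I₀ · cos²(59°) = 0.1823 I₀.
I₃ = I₂ cos²(133° − 93°) = 0.1823 I₀ · cos²(40°) = 0.107 I₀.
Ratio = 0.107 / 0.1314 = 0.8144.

I_new/I_old ≈ 0.814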